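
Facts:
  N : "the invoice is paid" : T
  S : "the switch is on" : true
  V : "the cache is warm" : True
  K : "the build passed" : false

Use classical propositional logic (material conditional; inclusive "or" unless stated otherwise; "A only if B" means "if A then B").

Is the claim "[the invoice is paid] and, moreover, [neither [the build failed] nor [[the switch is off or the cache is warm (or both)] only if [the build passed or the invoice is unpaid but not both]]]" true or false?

This is N & (~K nor ((~S | V) -> (K xor ~N))).

~K = ~F = T
~S = ~T = F
~S | V = F | T = T
~N = ~T = F
K xor ~N = F xor F = F
(~S | V) -> (K xor ~N) = T -> F = F
~K nor ((~S | V) -> (K xor ~N)) = T nor F = F
N & (~K nor ((~S | V) -> (K xor ~N))) = T & F = F

False.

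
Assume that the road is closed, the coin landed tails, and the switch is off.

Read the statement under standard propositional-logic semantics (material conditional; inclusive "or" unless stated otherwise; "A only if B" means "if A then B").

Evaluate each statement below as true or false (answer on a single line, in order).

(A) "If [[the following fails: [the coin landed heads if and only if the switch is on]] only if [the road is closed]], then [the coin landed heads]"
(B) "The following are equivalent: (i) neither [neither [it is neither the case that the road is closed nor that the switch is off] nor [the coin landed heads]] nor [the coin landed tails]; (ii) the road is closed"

(A) false / (B) false

Let S = "the coin landed heads" (F), L = "the switch is on" (F), Q = "the road is closed" (T).

(A): Formalization: (¬(S ↔ L) → Q) → S

S ↔ L = F ↔ F = T
¬(S ↔ L) = ¬T = F
¬(S ↔ L) → Q = F → T = T
(¬(S ↔ L) → Q) → S = T → F = F
Thus (A) is false.

(B): This is (((Q ↓ ¬L) ↓ S) ↓ ¬S) ↔ Q.

¬L = ¬F = T
Q ↓ ¬L = T ↓ T = F
(Q ↓ ¬L) ↓ S = F ↓ F = T
¬S = ¬F = T
((Q ↓ ¬L) ↓ S) ↓ ¬S = T ↓ T = F
(((Q ↓ ¬L) ↓ S) ↓ ¬S) ↔ Q = F ↔ T = F
So (B) is false.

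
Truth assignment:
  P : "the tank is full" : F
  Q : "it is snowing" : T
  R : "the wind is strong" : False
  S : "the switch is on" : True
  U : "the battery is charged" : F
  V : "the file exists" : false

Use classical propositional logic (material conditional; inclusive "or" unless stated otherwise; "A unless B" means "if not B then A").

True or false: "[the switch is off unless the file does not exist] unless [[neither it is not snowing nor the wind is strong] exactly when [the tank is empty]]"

Values: S=True, V=False, Q=True, R=False, P=False.
Formalization: (not S or not V) or ((not Q nor R) iff not P)

not S = not True = False
not V = not False = True
not S or not V = False or True = True
not Q = not True = False
not Q nor R = False nor False = True
not P = not False = True
(not Q nor R) iff not P = True iff True = True
(not S or not V) or ((not Q nor R) iff not P) = True or True = True

True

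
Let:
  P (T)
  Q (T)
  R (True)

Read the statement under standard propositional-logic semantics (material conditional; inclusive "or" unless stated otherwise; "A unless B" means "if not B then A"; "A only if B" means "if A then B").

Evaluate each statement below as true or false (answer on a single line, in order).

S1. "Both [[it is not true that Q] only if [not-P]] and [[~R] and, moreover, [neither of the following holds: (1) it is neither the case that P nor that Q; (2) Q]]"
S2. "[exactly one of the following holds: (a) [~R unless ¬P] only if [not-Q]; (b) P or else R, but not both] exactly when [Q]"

S1: This is (¬Q → ¬P) ∧ (¬R ∧ ((P ↓ Q) ↓ Q)).

¬Q = ¬T = F
¬P = ¬T = F
¬Q → ¬P = F → F = T
¬R = ¬T = F
P ↓ Q = T ↓ T = F
(P ↓ Q) ↓ Q = F ↓ T = F
¬R ∧ ((P ↓ Q) ↓ Q) = F ∧ F = F
(¬Q → ¬P) ∧ (¬R ∧ ((P ↓ Q) ↓ Q)) = T ∧ F = F
Hence S1 is false.

S2: This is (((¬R ∨ ¬P) → ¬Q) ⊕ (P ⊕ R)) ↔ Q.

¬R = ¬T = F
¬P = ¬T = F
¬R ∨ ¬P = F ∨ F = F
¬Q = ¬T = F
(¬R ∨ ¬P) → ¬Q = F → F = T
P ⊕ R = T ⊕ T = F
((¬R ∨ ¬P) → ¬Q) ⊕ (P ⊕ R) = T ⊕ F = T
(((¬R ∨ ¬P) → ¬Q) ⊕ (P ⊕ R)) ↔ Q = T ↔ T = T
Thus S2 is true.

S1 F / S2 T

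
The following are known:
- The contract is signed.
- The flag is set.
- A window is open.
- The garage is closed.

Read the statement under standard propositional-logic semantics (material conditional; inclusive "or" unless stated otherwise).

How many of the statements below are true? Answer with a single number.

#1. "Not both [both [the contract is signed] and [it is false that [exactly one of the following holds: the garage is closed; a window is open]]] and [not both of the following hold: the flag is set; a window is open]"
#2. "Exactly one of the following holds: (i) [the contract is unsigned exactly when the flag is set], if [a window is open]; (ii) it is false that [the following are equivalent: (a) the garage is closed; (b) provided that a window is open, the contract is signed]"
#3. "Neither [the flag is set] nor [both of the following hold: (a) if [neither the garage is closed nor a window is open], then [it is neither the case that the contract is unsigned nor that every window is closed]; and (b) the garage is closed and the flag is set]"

Let P = "the contract is signed" (True), S = "the garage is closed" (True), R = "a window is open" (True), Q = "the flag is set" (True).

#1: In symbols: (P and not (S xor R)) nand (Q nand R)

S xor R = True xor True = False
not (S xor R) = not False = True
P and not (S xor R) = True and True = True
Q nand R = True nand True = False
(P and not (S xor R)) nand (Q nand R) = True nand False = True
Thus #1 is true.

#2: Parsed as (R -> (not P iff Q)) xor not (S iff (R -> P))

not P = not True = False
not P iff Q = False iff True = False
R -> (not P iff Q) = True -> False = False
R -> P = True -> True = True
S iff (R -> P) = True iff True = True
not (S iff (R -> P)) = not True = False
(R -> (not P iff Q)) xor not (S iff (R -> P)) = False xor False = False
So #2 is false.

#3: Formalization: Q nor (((S nor R) -> (not P nor not R)) and (S and Q))

S nor R = True nor True = False
not P = not True = False
not R = not True = False
not P nor not R = False nor False = True
(S nor R) -> (not P nor not R) = False -> True = True
S and Q = True and True = True
((S nor R) -> (not P nor not R)) and (S and Q) = True and True = True
Q nor (((S nor R) -> (not P nor not R)) and (S and Q)) = True nor True = False
Thus #3 is false.

True statements: 1 (#1).

1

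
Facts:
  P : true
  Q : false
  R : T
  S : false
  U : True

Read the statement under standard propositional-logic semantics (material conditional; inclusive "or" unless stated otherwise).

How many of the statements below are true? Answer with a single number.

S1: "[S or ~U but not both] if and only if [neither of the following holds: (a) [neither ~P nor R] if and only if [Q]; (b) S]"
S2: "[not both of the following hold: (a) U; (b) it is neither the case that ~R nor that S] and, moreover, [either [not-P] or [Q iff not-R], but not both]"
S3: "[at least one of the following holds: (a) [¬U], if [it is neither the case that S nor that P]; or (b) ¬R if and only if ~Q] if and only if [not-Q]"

S1: Formalization: (S ⊕ ¬U) ↔ (((¬P ↓ R) ↔ Q) ↓ S)

¬U = ¬T = F
S ⊕ ¬U = F ⊕ F = F
¬P = ¬T = F
¬P ↓ R = F ↓ T = F
(¬P ↓ R) ↔ Q = F ↔ F = T
((¬P ↓ R) ↔ Q) ↓ S = T ↓ F = F
(S ⊕ ¬U) ↔ (((¬P ↓ R) ↔ Q) ↓ S) = F ↔ F = T
Thus S1 is true.

S2: In symbols: (U ↑ (¬R ↓ S)) ∧ (¬P ⊕ (Q ↔ ¬R))

¬R = ¬T = F
¬R ↓ S = F ↓ F = T
U ↑ (¬R ↓ S) = T ↑ T = F
¬P = ¬T = F
¬R = ¬T = F
Q ↔ ¬R = F ↔ F = T
¬P ⊕ (Q ↔ ¬R) = F ⊕ T = T
(U ↑ (¬R ↓ S)) ∧ (¬P ⊕ (Q ↔ ¬R)) = F ∧ T = F
So S2 is false.

S3: Formalization: (((S ↓ P) → ¬U) ∨ (¬R ↔ ¬Q)) ↔ ¬Q

S ↓ P = F ↓ T = F
¬U = ¬T = F
(S ↓ P) → ¬U = F → F = T
¬R = ¬T = F
¬Q = ¬F = T
¬R ↔ ¬Q = F ↔ T = F
((S ↓ P) → ¬U) ∨ (¬R ↔ ¬Q) = T ∨ F = T
¬Q = ¬F = T
(((S ↓ P) → ¬U) ∨ (¬R ↔ ¬Q)) ↔ ¬Q = T ↔ T = T
Hence S3 is true.

Count: 2.

2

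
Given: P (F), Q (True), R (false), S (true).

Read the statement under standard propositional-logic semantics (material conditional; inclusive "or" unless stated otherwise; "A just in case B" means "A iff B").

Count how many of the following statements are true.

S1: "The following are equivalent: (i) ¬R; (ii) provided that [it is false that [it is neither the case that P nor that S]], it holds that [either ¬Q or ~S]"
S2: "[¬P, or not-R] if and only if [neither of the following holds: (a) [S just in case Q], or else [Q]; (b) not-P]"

0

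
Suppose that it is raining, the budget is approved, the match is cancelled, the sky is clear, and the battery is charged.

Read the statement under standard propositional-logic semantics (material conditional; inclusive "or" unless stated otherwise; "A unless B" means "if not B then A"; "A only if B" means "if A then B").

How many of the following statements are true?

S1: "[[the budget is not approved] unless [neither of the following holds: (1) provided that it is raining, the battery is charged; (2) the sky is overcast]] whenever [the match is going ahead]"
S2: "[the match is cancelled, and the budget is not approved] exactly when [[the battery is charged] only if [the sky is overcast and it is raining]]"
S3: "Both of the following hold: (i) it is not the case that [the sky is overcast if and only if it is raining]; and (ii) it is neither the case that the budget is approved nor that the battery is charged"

Let R = "the match is cancelled" (True), Q = "the budget is approved" (True), P = "it is raining" (True), U = "the battery is charged" (True), S = "the sky is overcast" (False).

S1: In symbols: not R -> (not Q or ((P -> U) nor S))

not R = not True = False
not Q = not True = False
P -> U = True -> True = True
(P -> U) nor S = True nor False = False
not Q or ((P -> U) nor S) = False or False = False
not R -> (not Q or ((P -> U) nor S)) = False -> False = True
So S1 is true.

S2: Formalization: (R and not Q) iff (U -> (S and P))

not Q = not True = False
R and not Q = True and False = False
S and P = False and True = False
U -> (S and P) = True -> False = False
(R and not Q) iff (U -> (S and P)) = False iff False = True
So S2 is true.

S3: Formalization: not (S iff P) and (Q nor U)

S iff P = False iff True = False
not (S iff P) = not False = True
Q nor U = True nor True = False
not (S iff P) and (Q nor U) = True and False = False
Thus S3 is false.

True statements: 2.

2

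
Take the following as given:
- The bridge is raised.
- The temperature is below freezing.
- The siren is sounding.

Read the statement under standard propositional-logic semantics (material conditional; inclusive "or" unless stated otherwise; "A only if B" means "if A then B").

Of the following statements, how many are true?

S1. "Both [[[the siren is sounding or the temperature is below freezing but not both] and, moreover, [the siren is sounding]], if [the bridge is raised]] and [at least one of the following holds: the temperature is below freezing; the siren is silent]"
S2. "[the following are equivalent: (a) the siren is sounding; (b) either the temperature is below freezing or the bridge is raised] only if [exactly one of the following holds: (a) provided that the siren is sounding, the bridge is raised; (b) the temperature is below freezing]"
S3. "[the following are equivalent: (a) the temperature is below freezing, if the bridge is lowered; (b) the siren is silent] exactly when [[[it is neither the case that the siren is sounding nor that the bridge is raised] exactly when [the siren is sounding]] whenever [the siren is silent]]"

0

Let Q = "the bridge is raised" (True), V = "the siren is sounding" (True), P = "the temperature is below freezing" (True).

S1: In symbols: (Q -> ((V xor P) and V)) and (P or not V)

V xor P = True xor True = False
(V xor P) and V = False and True = False
Q -> ((V xor P) and V) = True -> False = False
not V = not True = False
P or not V = True or False = True
(Q -> ((V xor P) and V)) and (P or not V) = False and True = False
Thus S1 is false.

S2: Parsed as (V iff (P or Q)) -> ((V -> Q) xor P)

P or Q = True or True = True
V iff (P or Q) = True iff True = True
V -> Q = True -> True = True
(V -> Q) xor P = True xor True = False
(V iff (P or Q)) -> ((V -> Q) xor P) = True -> False = False
So S2 is false.

S3: Formalization: ((not Q -> P) iff not V) iff (not V -> ((V nor Q) iff V))

not Q = not True = False
not Q -> P = False -> True = True
not V = not True = False
(not Q -> P) iff not V = True iff False = False
not V = not True = False
V nor Q = True nor True = False
(V nor Q) iff V = False iff True = False
not V -> ((V nor Q) iff V) = False -> False = True
((not Q -> P) iff not V) iff (not V -> ((V nor Q) iff V)) = False iff True = False
Hence S3 is false.

Count: 0.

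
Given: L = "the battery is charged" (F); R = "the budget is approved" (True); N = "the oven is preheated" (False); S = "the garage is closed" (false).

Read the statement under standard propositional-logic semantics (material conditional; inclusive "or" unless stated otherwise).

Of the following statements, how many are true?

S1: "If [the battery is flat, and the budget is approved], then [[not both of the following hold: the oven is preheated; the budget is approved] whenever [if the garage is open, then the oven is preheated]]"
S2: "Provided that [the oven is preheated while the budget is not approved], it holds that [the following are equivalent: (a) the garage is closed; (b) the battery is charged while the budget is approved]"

2

S1: In symbols: (~L & R) -> ((~S -> N) -> (N nand R))

~L = ~F = T
~L & R = T & T = T
~S = ~F = T
~S -> N = T -> F = F
N nand R = F nand T = T
(~S -> N) -> (N nand R) = F -> T = T
(~L & R) -> ((~S -> N) -> (N nand R)) = T -> T = T
So S1 is true.

S2: Formalization: (N & ~R) -> (S <-> (L & R))

~R = ~T = F
N & ~R = F & F = F
L & R = F & T = F
S <-> (L & R) = F <-> F = T
(N & ~R) -> (S <-> (L & R)) = F -> T = T
Thus S2 is true.

True statements: 2 (S1, S2).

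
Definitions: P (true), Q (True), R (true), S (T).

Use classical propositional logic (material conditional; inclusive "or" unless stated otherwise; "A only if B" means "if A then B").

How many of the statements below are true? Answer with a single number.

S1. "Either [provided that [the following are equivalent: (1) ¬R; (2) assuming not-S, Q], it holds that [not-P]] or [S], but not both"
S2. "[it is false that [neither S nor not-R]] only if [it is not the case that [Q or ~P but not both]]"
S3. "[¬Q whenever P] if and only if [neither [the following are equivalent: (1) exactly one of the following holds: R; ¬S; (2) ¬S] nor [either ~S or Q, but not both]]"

1

S1: Parsed as ((not R iff (not S -> Q)) -> not P) xor S

not R = not True = False
not S = not True = False
not S -> Q = False -> True = True
not R iff (not S -> Q) = False iff True = False
not P = not True = False
(not R iff (not S -> Q)) -> not P = False -> False = True
((not R iff (not S -> Q)) -> not P) xor S = True xor True = False
Hence S1 is false.

S2: Formalization: not (S nor not R) -> not (Q xor not P)

not R = not True = False
S nor not R = True nor False = False
not (S nor not R) = not False = True
not P = not True = False
Q xor not P = True xor False = True
not (Q xor not P) = not True = False
not (S nor not R) -> not (Q xor not P) = True -> False = False
So S2 is false.

S3: Formalization: (P -> not Q) iff (((R xor not S) iff not S) nor (not S xor Q))

not Q = not True = False
P -> not Q = True -> False = False
not S = not True = False
R xor not S = True xor False = True
not S = not True = False
(R xor not S) iff not S = True iff False = False
not S = not True = False
not S xor Q = False xor True = True
((R xor not S) iff not S) nor (not S xor Q) = False nor True = False
(P -> not Q) iff (((R xor not S) iff not S) nor (not S xor Q)) = False iff False = True
Hence S3 is true.

Count: 1.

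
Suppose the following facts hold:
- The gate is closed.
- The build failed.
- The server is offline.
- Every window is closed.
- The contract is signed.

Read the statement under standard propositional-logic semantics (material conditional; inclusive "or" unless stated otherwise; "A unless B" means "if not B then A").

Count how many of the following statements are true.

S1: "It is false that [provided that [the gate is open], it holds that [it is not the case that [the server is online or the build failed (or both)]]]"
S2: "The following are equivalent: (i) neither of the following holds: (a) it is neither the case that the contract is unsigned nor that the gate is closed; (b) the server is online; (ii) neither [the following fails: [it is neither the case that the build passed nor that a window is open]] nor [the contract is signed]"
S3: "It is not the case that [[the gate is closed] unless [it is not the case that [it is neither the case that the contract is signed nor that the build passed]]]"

0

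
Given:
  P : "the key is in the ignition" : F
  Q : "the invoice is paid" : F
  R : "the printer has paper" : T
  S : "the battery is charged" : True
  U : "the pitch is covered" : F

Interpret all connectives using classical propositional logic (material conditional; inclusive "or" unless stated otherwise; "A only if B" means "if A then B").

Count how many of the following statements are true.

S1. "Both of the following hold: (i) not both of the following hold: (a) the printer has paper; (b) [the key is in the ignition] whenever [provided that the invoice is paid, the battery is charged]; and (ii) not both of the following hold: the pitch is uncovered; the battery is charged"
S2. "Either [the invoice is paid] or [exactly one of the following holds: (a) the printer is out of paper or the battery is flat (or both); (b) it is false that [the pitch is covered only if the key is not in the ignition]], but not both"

0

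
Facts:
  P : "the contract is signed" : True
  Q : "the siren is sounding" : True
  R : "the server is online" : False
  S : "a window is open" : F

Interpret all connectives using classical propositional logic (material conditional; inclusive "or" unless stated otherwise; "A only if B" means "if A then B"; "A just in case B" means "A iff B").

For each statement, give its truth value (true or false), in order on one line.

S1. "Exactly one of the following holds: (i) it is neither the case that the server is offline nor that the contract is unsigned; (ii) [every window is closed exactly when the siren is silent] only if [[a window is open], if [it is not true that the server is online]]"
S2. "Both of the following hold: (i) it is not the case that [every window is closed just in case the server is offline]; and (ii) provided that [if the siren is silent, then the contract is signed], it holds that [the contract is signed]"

S1 true; S2 false

S1: In symbols: (not R nor not P) xor ((not S iff not Q) -> (not R -> S))

not R = not False = True
not P = not True = False
not R nor not P = True nor False = False
not S = not False = True
not Q = not True = False
not S iff not Q = True iff False = False
not R = not False = True
not R -> S = True -> False = False
(not S iff not Q) -> (not R -> S) = False -> False = True
(not R nor not P) xor ((not S iff not Q) -> (not R -> S)) = False xor True = True
So S1 is true.

S2: Parsed as not (not S iff not R) and ((not Q -> P) -> P)

not S = not False = True
not R = not False = True
not S iff not R = True iff True = True
not (not S iff not R) = not True = False
not Q = not True = False
not Q -> P = False -> True = True
(not Q -> P) -> P = True -> True = True
not (not S iff not R) and ((not Q -> P) -> P) = False and True = False
Thus S2 is false.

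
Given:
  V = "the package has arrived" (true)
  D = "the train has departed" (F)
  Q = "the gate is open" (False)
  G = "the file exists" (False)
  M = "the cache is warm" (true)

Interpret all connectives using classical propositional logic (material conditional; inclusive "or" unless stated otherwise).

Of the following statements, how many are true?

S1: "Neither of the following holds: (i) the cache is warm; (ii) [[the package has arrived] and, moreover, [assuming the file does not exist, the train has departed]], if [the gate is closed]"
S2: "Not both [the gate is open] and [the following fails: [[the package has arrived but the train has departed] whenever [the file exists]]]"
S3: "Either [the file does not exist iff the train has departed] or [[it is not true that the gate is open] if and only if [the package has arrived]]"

2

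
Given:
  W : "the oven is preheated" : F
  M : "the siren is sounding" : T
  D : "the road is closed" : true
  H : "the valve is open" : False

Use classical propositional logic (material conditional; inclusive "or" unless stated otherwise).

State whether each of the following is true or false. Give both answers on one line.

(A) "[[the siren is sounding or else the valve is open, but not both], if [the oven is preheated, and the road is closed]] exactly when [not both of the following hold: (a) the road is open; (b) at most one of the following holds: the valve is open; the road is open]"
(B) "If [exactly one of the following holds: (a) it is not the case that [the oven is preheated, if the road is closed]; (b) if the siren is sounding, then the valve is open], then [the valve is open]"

(A): Formalization: ((W ∧ D) → (M ⊕ H)) ↔ (¬D ↑ (H ↑ ¬D))

W ∧ D = F ∧ T = F
M ⊕ H = T ⊕ F = T
(W ∧ D) → (M ⊕ H) = F → T = T
¬D = ¬T = F
¬D = ¬T = F
H ↑ ¬D = F ↑ F = T
¬D ↑ (H ↑ ¬D) = F ↑ T = T
((W ∧ D) → (M ⊕ H)) ↔ (¬D ↑ (H ↑ ¬D)) = T ↔ T = T
Thus (A) is true.

(B): In symbols: (¬(D → W) ⊕ (M → H)) → H

D → W = T → F = F
¬(D → W) = ¬F = T
M → H = T → F = F
¬(D → W) ⊕ (M → H) = T ⊕ F = T
(¬(D → W) ⊕ (M → H)) → H = T → F = F
Thus (B) is false.

(A) true; (B) false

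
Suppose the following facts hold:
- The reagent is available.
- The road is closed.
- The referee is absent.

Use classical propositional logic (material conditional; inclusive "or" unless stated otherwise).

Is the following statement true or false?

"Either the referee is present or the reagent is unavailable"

Let N = "the referee is present" (F), V = "the reagent is available" (T).
Parsed as N | ~V

~V = ~T = F
N | ~V = F | F = F

False.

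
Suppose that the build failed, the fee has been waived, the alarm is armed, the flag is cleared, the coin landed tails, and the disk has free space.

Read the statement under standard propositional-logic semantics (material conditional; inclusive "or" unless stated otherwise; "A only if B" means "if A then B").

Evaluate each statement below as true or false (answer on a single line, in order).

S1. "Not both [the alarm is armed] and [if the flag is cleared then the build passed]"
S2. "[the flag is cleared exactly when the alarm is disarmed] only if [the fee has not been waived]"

S1 T / S2 T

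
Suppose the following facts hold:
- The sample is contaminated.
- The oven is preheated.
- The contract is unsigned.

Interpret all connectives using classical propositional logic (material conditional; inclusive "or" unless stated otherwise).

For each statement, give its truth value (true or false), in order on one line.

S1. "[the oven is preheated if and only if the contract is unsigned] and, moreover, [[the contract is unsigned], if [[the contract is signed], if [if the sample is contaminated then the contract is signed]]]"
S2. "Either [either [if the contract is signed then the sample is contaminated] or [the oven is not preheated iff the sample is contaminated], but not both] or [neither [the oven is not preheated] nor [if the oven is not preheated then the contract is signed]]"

S1 T, S2 T

Let Q = "the oven is preheated" (T), R = "the contract is signed" (F), P = "the sample is contaminated" (T).

S1: This is (Q ↔ ¬R) ∧ (((P → R) → R) → ¬R).

¬R = ¬F = T
Q ↔ ¬R = T ↔ T = T
P → R = T → F = F
(P → R) → R = F → F = T
¬R = ¬F = T
((P → R) → R) → ¬R = T → T = T
(Q ↔ ¬R) ∧ (((P → R) → R) → ¬R) = T ∧ T = T
So S1 is true.

S2: This is ((R → P) ⊕ (¬Q ↔ P)) ∨ (¬Q ↓ (¬Q → R)).

R → P = F → T = T
¬Q = ¬T = F
¬Q ↔ P = F ↔ T = F
(R → P) ⊕ (¬Q ↔ P) = T ⊕ F = T
¬Q = ¬T = F
¬Q = ¬T = F
¬Q → R = F → F = T
¬Q ↓ (¬Q → R) = F ↓ T = F
((R → P) ⊕ (¬Q ↔ P)) ∨ (¬Q ↓ (¬Q → R)) = T ∨ F = T
Hence S2 is true.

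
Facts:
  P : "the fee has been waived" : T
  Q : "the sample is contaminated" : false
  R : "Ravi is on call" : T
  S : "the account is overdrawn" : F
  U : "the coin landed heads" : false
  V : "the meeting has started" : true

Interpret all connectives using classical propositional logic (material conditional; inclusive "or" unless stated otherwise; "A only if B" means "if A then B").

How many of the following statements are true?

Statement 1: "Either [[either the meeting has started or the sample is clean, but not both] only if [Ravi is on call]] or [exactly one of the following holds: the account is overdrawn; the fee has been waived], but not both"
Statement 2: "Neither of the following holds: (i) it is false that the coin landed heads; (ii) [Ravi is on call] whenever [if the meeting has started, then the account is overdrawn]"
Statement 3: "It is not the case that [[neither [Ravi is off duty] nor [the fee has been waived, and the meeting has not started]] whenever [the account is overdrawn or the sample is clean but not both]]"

Statement 1: Formalization: ((V xor not Q) -> R) xor (S xor P)

not Q = not False = True
V xor not Q = True xor True = False
(V xor not Q) -> R = False -> True = True
S xor P = False xor True = True
((V xor not Q) -> R) xor (S xor P) = True xor True = False
So Statement 1 is false.

Statement 2: Formalization: not U nor ((V -> S) -> R)

not U = not False = True
V -> S = True -> False = False
(V -> S) -> R = False -> True = True
not U nor ((V -> S) -> R) = True nor True = False
Thus Statement 2 is false.

Statement 3: Formalization: not ((S xor not Q) -> (not R nor (P and not V)))

not Q = not False = True
S xor not Q = False xor True = True
not R = not True = False
not V = not True = False
P and not V = True and False = False
not R nor (P and not V) = False nor False = True
(S xor not Q) -> (not R nor (P and not V)) = True -> True = True
not ((S xor not Q) -> (not R nor (P and not V))) = not True = False
Thus Statement 3 is false.

Count: 0.

0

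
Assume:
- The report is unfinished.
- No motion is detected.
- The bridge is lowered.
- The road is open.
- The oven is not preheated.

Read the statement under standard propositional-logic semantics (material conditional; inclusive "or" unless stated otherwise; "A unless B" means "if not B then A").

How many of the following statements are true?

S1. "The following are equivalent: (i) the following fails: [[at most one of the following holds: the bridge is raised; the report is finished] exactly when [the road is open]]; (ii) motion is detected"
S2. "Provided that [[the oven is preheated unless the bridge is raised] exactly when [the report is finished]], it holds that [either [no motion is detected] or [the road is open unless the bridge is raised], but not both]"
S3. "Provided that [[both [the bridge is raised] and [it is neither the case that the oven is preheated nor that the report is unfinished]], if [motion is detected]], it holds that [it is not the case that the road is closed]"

2

Let K = "the bridge is raised" (F), U = "the report is finished" (F), D = "the road is closed" (F), S = "motion is detected" (F), L = "the oven is preheated" (F).

S1: This is ~((K nand U) <-> ~D) <-> S.

K nand U = F nand F = T
~D = ~F = T
(K nand U) <-> ~D = T <-> T = T
~((K nand U) <-> ~D) = ~T = F
~((K nand U) <-> ~D) <-> S = F <-> F = T
So S1 is true.

S2: Formalization: ((L | K) <-> U) -> (~S xor (~D | K))

L | K = F | F = F
(L | K) <-> U = F <-> F = T
~S = ~F = T
~D = ~F = T
~D | K = T | F = T
~S xor (~D | K) = T xor T = F
((L | K) <-> U) -> (~S xor (~D | K)) = T -> F = F
Thus S2 is false.

S3: Formalization: (S -> (K & (L nor ~U))) -> ~D

~U = ~F = T
L nor ~U = F nor T = F
K & (L nor ~U) = F & F = F
S -> (K & (L nor ~U)) = F -> F = T
~D = ~F = T
(S -> (K & (L nor ~U))) -> ~D = T -> T = T
Hence S3 is true.

True statements: 2.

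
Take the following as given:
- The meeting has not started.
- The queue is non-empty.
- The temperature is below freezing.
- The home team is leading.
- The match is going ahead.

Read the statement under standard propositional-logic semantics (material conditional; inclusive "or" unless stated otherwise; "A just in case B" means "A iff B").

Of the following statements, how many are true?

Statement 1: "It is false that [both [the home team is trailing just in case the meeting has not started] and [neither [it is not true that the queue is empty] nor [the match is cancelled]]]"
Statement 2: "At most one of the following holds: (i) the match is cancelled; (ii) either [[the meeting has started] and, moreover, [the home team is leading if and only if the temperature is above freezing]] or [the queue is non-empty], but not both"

Let M = "the home team is leading" (T), W = "the meeting has started" (F), H = "the queue is empty" (F), V = "the match is cancelled" (F), Q = "the temperature is below freezing" (T).

Statement 1: This is ~((~M <-> ~W) & (~H nor V)).

~M = ~T = F
~W = ~F = T
~M <-> ~W = F <-> T = F
~H = ~F = T
~H nor V = T nor F = F
(~M <-> ~W) & (~H nor V) = F & F = F
~((~M <-> ~W) & (~H nor V)) = ~F = T
So Statement 1 is true.

Statement 2: In symbols: V nand ((W & (M <-> ~Q)) xor ~H)

~Q = ~T = F
M <-> ~Q = T <-> F = F
W & (M <-> ~Q) = F & F = F
~H = ~F = T
(W & (M <-> ~Q)) xor ~H = F xor T = T
V nand ((W & (M <-> ~Q)) xor ~H) = F nand T = T
Hence Statement 2 is true.

True statements: 2.

2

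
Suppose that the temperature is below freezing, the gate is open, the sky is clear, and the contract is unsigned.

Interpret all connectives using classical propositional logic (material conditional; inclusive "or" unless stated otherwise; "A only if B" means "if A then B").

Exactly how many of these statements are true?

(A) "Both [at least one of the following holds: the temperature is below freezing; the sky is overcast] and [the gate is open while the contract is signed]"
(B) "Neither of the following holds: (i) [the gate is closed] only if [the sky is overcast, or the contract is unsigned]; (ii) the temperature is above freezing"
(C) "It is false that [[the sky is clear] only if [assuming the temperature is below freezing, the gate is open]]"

0

Let P = "the temperature is below freezing" (T), R = "the sky is overcast" (F), Q = "the gate is open" (T), S = "the contract is signed" (F).

(A): In symbols: (P | R) & (Q & S)

P | R = T | F = T
Q & S = T & F = F
(P | R) & (Q & S) = T & F = F
Thus (A) is false.

(B): Parsed as (~Q -> (R | ~S)) nor ~P

~Q = ~T = F
~S = ~F = T
R | ~S = F | T = T
~Q -> (R | ~S) = F -> T = T
~P = ~T = F
(~Q -> (R | ~S)) nor ~P = T nor F = F
So (B) is false.

(C): Parsed as ~(~R -> (P -> Q))

~R = ~F = T
P -> Q = T -> T = T
~R -> (P -> Q) = T -> T = T
~(~R -> (P -> Q)) = ~T = F
Hence (C) is false.

0 of the 3 statements are true (none).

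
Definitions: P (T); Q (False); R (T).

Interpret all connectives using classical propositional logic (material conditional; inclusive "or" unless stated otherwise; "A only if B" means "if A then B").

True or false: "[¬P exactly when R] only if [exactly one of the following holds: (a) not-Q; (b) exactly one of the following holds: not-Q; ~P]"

true

This is (not P iff R) -> (not Q xor (not Q xor not P)).

not P = not True = False
not P iff R = False iff True = False
not Q = not False = True
not Q = not False = True
not P = not True = False
not Q xor not P = True xor False = True
not Q xor (not Q xor not P) = True xor True = False
(not P iff R) -> (not Q xor (not Q xor not P)) = False -> False = True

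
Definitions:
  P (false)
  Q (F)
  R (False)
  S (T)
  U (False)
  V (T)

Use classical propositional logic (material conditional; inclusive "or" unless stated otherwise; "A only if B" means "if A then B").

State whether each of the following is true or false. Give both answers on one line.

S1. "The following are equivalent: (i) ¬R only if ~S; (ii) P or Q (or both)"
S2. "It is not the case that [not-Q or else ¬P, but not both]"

S1: This is (~R -> ~S) <-> (P | Q).

~R = ~F = T
~S = ~T = F
~R -> ~S = T -> F = F
P | Q = F | F = F
(~R -> ~S) <-> (P | Q) = F <-> F = T
Hence S1 is true.

S2: Formalization: ~(~Q xor ~P)

~Q = ~F = T
~P = ~F = T
~Q xor ~P = T xor T = F
~(~Q xor ~P) = ~F = T
Thus S2 is true.

S1 T, S2 T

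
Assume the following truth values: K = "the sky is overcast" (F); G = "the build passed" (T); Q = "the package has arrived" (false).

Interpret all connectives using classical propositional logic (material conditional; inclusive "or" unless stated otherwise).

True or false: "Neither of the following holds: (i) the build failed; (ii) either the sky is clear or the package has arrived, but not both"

False.

Values: G=T, K=F, Q=F.
Formalization: ~G nor (~K xor Q)

~G = ~T = F
~K = ~F = T
~K xor Q = T xor F = T
~G nor (~K xor Q) = F nor T = F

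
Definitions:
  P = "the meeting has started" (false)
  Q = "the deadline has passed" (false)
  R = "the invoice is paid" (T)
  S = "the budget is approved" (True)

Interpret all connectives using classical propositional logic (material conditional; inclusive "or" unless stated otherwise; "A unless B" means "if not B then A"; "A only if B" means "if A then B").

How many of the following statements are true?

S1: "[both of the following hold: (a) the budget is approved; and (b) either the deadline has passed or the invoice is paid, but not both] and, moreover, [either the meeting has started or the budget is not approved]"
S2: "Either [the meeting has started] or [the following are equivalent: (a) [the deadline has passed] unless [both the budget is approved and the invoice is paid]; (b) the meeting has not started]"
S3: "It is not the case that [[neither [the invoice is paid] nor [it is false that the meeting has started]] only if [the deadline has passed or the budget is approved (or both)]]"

1

S1: Formalization: (S & (Q xor R)) & (P | ~S)

Q xor R = F xor T = T
S & (Q xor R) = T & T = T
~S = ~T = F
P | ~S = F | F = F
(S & (Q xor R)) & (P | ~S) = T & F = F
Hence S1 is false.

S2: Formalization: P | ((Q | (S & R)) <-> ~P)

S & R = T & T = T
Q | (S & R) = F | T = T
~P = ~F = T
(Q | (S & R)) <-> ~P = T <-> T = T
P | ((Q | (S & R)) <-> ~P) = F | T = T
Hence S2 is true.

S3: Formalization: ~((R nor ~P) -> (Q | S))

~P = ~F = T
R nor ~P = T nor T = F
Q | S = F | T = T
(R nor ~P) -> (Q | S) = F -> T = T
~((R nor ~P) -> (Q | S)) = ~T = F
Hence S3 is false.

1 of the 3 statements is true (S2).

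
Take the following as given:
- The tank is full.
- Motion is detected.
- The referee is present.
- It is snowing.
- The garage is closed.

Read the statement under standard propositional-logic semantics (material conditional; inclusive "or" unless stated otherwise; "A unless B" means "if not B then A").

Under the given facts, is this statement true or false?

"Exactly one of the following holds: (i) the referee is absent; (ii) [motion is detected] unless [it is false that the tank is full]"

Let R = "the referee is present" (True), Q = "motion is detected" (True), P = "the tank is full" (True).
In symbols: not R xor (Q or not P)

not R = not True = False
not P = not True = False
Q or not P = True or False = True
not R xor (Q or not P) = False xor True = True

true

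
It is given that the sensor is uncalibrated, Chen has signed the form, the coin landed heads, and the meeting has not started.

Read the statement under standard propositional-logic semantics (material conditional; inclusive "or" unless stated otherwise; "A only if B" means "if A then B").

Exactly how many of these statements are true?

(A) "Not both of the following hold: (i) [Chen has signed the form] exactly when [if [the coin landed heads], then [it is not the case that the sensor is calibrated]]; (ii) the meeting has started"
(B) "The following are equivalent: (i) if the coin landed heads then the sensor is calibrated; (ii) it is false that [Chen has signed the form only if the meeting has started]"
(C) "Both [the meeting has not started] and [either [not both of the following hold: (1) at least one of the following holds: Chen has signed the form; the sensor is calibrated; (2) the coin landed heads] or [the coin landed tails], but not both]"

Let P = "Chen has signed the form" (T), H = "the coin landed heads" (T), U = "the sensor is calibrated" (F), Q = "the meeting has started" (F).

(A): Formalization: (P ↔ (H → ¬U)) ↑ Q

¬U = ¬F = T
H → ¬U = T → T = T
P ↔ (H → ¬U) = T ↔ T = T
(P ↔ (H → ¬U)) ↑ Q = T ↑ F = T
Thus (A) is true.

(B): This is (H → U) ↔ ¬(P → Q).

H → U = T → F = F
P → Q = T → F = F
¬(P → Q) = ¬F = T
(H → U) ↔ ¬(P → Q) = F ↔ T = F
So (B) is false.

(C): This is ¬Q ∧ (((P ∨ U) ↑ H) ⊕ ¬H).

¬Q = ¬F = T
P ∨ U = T ∨ F = T
(P ∨ U) ↑ H = T ↑ T = F
¬H = ¬T = F
((P ∨ U) ↑ H) ⊕ ¬H = F ⊕ F = F
¬Q ∧ (((P ∨ U) ↑ H) ⊕ ¬H) = T ∧ F = F
Thus (C) is false.

1 of the 3 statements is true ((A)).

1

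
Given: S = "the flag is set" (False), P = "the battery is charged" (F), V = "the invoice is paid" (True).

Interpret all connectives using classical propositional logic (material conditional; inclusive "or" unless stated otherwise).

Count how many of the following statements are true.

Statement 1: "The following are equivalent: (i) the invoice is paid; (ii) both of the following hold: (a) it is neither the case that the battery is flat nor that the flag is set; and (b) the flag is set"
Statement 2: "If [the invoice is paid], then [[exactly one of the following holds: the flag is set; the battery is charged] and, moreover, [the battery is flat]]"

0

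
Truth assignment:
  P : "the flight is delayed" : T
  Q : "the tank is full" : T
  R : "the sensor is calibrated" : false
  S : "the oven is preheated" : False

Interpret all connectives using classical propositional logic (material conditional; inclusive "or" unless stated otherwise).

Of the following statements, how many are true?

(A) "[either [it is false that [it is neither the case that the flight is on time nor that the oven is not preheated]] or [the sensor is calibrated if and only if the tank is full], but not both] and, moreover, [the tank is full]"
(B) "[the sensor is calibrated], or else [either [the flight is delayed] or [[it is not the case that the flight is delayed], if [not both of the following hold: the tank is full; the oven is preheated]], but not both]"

2

(A): Formalization: (¬(¬P ↓ ¬S) ⊕ (R ↔ Q)) ∧ Q

¬P = ¬T = F
¬S = ¬F = T
¬P ↓ ¬S = F ↓ T = F
¬(¬P ↓ ¬S) = ¬F = T
R ↔ Q = F ↔ T = F
¬(¬P ↓ ¬S) ⊕ (R ↔ Q) = T ⊕ F = T
(¬(¬P ↓ ¬S) ⊕ (R ↔ Q)) ∧ Q = T ∧ T = T
So (A) is true.

(B): This is R ∨ (P ⊕ ((Q ↑ S) → ¬P)).

Q ↑ S = T ↑ F = T
¬P = ¬T = F
(Q ↑ S) → ¬P = T → F = F
P ⊕ ((Q ↑ S) → ¬P) = T ⊕ F = T
R ∨ (P ⊕ ((Q ↑ S) → ¬P)) = F ∨ T = T
Hence (B) is true.

Count: 2.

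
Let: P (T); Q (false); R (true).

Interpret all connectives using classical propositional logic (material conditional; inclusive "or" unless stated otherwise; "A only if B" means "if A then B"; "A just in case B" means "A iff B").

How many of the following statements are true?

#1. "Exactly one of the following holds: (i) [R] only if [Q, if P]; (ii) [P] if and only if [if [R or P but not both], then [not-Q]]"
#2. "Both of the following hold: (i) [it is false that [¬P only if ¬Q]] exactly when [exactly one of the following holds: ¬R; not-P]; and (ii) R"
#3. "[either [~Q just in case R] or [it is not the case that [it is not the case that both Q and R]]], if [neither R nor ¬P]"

#1: Parsed as (R -> (P -> Q)) xor (P iff ((R xor P) -> not Q))

P -> Q = True -> False = False
R -> (P -> Q) = True -> False = False
R xor P = True xor True = False
not Q = not False = True
(R xor P) -> not Q = False -> True = True
P iff ((R xor P) -> not Q) = True iff True = True
(R -> (P -> Q)) xor (P iff ((R xor P) -> not Q)) = False xor True = True
So #1 is true.

#2: Formalization: (not (not P -> not Q) iff (not R xor not P)) and R

not P = not True = False
not Q = not False = True
not P -> not Q = False -> True = True
not (not P -> not Q) = not True = False
not R = not True = False
not P = not True = False
not R xor not P = False xor False = False
not (not P -> not Q) iff (not R xor not P) = False iff False = True
(not (not P -> not Q) iff (not R xor not P)) and R = True and True = True
So #2 is true.

#3: Parsed as (R nor not P) -> ((not Q iff R) or not (Q nand R))

not P = not True = False
R nor not P = True nor False = False
not Q = not False = True
not Q iff R = True iff True = True
Q nand R = False nand True = True
not (Q nand R) = not True = False
(not Q iff R) or not (Q nand R) = True or False = True
(R nor not P) -> ((not Q iff R) or not (Q nand R)) = False -> True = True
Thus #3 is true.

3 of the 3 statements are true.

3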